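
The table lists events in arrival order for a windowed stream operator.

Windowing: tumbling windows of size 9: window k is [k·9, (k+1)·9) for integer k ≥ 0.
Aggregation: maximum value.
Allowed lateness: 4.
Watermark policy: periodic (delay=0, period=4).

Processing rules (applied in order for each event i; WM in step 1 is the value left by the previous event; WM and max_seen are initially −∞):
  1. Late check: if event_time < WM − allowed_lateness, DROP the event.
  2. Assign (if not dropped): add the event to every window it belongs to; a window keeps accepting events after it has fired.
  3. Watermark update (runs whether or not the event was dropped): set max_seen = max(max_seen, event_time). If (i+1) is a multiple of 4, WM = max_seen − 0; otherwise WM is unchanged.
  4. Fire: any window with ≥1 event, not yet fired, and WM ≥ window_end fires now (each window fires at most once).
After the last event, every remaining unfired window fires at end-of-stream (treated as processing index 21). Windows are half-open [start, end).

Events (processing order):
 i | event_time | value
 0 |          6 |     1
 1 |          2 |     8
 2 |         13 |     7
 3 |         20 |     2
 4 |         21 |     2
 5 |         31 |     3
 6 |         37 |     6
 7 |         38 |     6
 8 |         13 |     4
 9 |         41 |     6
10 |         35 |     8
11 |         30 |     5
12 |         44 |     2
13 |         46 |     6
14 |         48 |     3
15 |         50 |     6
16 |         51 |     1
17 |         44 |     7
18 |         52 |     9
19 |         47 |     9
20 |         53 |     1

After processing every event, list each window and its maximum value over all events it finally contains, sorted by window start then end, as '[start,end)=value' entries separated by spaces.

i=0 t=6 v=1: → [0,9); WM=−∞
i=1 t=2 v=8: → [0,9); WM=−∞
i=2 t=13 v=7: → [9,18); WM=−∞
i=3 t=20 v=2: → [18,27); WM=20; [0,9) fires=8 [9,18) fires=7
i=4 t=21 v=2: → [18,27); WM=20
i=5 t=31 v=3: → [27,36); WM=20
i=6 t=37 v=6: → [36,45); WM=20
i=7 t=38 v=6: → [36,45); WM=38; [18,27) fires=2 [27,36) fires=3
i=8 t=13 v=4: DROP (t<38-4); WM=38
i=9 t=41 v=6: → [36,45); WM=38
i=10 t=35 v=8: → [27,36); WM=38
i=11 t=30 v=5: DROP (t<38-4); WM=41
i=12 t=44 v=2: → [36,45); WM=41
i=13 t=46 v=6: → [45,54); WM=41
i=14 t=48 v=3: → [45,54); WM=41
i=15 t=50 v=6: → [45,54); WM=50; [36,45) fires=6
i=16 t=51 v=1: → [45,54); WM=50
i=17 t=44 v=7: DROP (t<50-4); WM=50
i=18 t=52 v=9: → [45,54); WM=50
i=19 t=47 v=9: → [45,54); WM=52
i=20 t=53 v=1: → [45,54); WM=52

[0,9)=8 [9,18)=7 [18,27)=2 [27,36)=8 [36,45)=6 [45,54)=9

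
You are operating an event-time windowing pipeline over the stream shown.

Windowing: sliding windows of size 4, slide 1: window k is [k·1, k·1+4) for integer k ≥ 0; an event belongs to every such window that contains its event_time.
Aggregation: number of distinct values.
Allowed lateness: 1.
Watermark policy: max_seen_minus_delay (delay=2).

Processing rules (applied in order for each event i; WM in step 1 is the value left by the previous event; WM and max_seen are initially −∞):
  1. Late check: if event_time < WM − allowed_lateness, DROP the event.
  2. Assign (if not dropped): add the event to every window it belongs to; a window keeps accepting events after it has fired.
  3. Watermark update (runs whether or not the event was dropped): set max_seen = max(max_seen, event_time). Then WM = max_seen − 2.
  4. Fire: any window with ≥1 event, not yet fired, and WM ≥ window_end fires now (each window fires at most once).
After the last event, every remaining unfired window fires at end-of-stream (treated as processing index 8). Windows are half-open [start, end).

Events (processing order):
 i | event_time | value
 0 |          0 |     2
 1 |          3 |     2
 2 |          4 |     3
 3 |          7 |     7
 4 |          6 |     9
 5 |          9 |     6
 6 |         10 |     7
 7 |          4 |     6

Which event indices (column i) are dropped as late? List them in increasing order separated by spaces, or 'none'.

7

i=0 t=0 v=2: → [0,4); WM=-2
i=1 t=3 v=2: → [3,7),[2,6),[1,5),[0,4); WM=1
i=2 t=4 v=3: → [4,8),[3,7),[2,6),[1,5); WM=2
i=3 t=7 v=7: → [7,11),[6,10),[5,9),[4,8); WM=5; [0,4) fires=1 [1,5) fires=2
i=4 t=6 v=9: → [6,10),[5,9),[4,8),[3,7); WM=5
i=5 t=9 v=6: → [9,13),[8,12),[7,11),[6,10); WM=7; [2,6) fires=2 [3,7) fires=3
i=6 t=10 v=7: → [10,14),[9,13),[8,12),[7,11); WM=8; [4,8) fires=3
i=7 t=4 v=6: DROP (t<8-1); WM=8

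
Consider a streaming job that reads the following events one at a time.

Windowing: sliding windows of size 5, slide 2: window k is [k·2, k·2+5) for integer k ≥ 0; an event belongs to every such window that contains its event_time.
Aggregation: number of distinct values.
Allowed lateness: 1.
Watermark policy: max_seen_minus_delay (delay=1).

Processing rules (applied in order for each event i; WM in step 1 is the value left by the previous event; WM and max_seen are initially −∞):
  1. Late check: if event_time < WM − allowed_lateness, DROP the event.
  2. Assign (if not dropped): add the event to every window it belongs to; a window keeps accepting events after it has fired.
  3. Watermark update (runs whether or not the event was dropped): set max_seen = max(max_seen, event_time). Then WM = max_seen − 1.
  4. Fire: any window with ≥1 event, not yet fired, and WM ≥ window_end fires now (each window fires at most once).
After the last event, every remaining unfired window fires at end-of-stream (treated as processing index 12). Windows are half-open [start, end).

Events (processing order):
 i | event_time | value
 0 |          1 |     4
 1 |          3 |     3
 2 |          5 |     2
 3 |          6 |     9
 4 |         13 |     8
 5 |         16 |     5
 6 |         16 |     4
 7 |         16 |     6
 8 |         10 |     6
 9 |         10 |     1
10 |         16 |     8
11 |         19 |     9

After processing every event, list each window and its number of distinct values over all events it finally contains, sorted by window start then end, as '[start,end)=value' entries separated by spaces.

i=0 t=1 v=4: → [0,5); WM=0
i=1 t=3 v=3: → [2,7),[0,5); WM=2
i=2 t=5 v=2: → [4,9),[2,7); WM=4
i=3 t=6 v=9: → [6,11),[4,9),[2,7); WM=5; [0,5) fires=2
i=4 t=13 v=8: → [12,17),[10,15); WM=12; [2,7) fires=3 [4,9) fires=2 [6,11) fires=1
i=5 t=16 v=5: → [16,21),[14,19),[12,17); WM=15; [10,15) fires=1
i=6 t=16 v=4: → [16,21),[14,19),[12,17); WM=15
i=7 t=16 v=6: → [16,21),[14,19),[12,17); WM=15
i=8 t=10 v=6: DROP (t<15-1); WM=15
i=9 t=10 v=1: DROP (t<15-1); WM=15
i=10 t=16 v=8: → [16,21),[14,19),[12,17); WM=15
i=11 t=19 v=9: → [18,23),[16,21); WM=18; [12,17) fires=4

[0,5)=2 [2,7)=3 [4,9)=2 [6,11)=1 [10,15)=1 [12,17)=4 [14,19)=4 [16,21)=5 [18,23)=1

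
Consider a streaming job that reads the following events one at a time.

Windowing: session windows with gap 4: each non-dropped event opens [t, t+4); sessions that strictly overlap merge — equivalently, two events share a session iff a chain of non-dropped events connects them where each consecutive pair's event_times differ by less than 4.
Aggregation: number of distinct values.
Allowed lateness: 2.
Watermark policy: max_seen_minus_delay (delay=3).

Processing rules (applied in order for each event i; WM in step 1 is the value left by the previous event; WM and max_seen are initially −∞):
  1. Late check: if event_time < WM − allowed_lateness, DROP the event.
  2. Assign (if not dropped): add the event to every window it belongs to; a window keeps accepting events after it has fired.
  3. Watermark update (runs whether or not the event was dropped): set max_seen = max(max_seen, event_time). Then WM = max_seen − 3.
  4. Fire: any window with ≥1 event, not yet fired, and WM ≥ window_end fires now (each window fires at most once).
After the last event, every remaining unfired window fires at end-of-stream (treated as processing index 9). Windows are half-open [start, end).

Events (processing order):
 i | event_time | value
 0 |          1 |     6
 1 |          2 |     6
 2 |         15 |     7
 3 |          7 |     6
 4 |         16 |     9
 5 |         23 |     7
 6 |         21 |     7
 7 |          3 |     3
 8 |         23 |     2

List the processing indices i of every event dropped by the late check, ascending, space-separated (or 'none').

3 7

i=0 t=1 v=6: → [1,5); WM=-2
i=1 t=2 v=6: → [1,6); WM=-1
i=2 t=15 v=7: → [15,19); WM=12
i=3 t=7 v=6: DROP (t<12-2); WM=12
i=4 t=16 v=9: → [15,20); WM=13
i=5 t=23 v=7: → [23,27); WM=20
i=6 t=21 v=7: → [21,27); WM=20
i=7 t=3 v=3: DROP (t<20-2); WM=20
i=8 t=23 v=2: → [21,27); WM=20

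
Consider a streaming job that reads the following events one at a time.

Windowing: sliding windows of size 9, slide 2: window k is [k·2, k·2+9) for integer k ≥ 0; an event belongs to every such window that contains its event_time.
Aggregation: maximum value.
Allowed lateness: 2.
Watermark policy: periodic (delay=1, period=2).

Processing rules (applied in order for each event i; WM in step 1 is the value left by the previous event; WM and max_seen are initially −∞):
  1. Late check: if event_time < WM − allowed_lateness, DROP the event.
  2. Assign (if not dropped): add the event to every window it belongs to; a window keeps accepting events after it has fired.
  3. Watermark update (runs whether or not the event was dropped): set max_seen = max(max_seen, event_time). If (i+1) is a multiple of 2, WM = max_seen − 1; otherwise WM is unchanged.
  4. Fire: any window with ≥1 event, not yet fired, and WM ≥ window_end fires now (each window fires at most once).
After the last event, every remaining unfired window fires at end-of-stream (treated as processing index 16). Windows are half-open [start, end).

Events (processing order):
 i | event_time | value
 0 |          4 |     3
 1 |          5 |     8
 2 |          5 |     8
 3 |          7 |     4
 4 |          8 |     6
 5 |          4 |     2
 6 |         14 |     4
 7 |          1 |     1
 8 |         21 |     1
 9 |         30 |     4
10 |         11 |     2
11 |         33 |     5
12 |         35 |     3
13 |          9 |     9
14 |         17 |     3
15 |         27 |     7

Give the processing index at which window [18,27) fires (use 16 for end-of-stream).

9

i=0 t=4 v=3: → [4,13),[2,11),[0,9); WM=−∞
i=1 t=5 v=8: → [4,13),[2,11),[0,9); WM=4
i=2 t=5 v=8: → [4,13),[2,11),[0,9); WM=4
i=3 t=7 v=4: → [6,15),[4,13),[2,11),[0,9); WM=6
i=4 t=8 v=6: → [8,17),[6,15),[4,13),[2,11),[0,9); WM=6
i=5 t=4 v=2: → [4,13),[2,11),[0,9); WM=7
i=6 t=14 v=4: → [14,23),[12,21),[10,19),[8,17),[6,15); WM=7
i=7 t=1 v=1: DROP (t<7-2); WM=13; [0,9) fires=8 [2,11) fires=8 [4,13) fires=8
i=8 t=21 v=1: → [20,29),[18,27),[16,25),[14,23); WM=13
i=9 t=30 v=4: → [30,39),[28,37),[26,35),[24,33),[22,31); WM=29; [6,15) fires=6 [8,17) fires=6 [10,19) fires=4 [12,21) fires=4 [14,23) fires=4 [16,25) fires=1 [18,27) fires=1 [20,29) fires=1
i=10 t=11 v=2: DROP (t<29-2); WM=29
i=11 t=33 v=5: → [32,41),[30,39),[28,37),[26,35); WM=32; [22,31) fires=4
i=12 t=35 v=3: → [34,43),[32,41),[30,39),[28,37); WM=32
i=13 t=9 v=9: DROP (t<32-2); WM=34; [24,33) fires=4
i=14 t=17 v=3: DROP (t<34-2); WM=34
i=15 t=27 v=7: DROP (t<34-2); WM=34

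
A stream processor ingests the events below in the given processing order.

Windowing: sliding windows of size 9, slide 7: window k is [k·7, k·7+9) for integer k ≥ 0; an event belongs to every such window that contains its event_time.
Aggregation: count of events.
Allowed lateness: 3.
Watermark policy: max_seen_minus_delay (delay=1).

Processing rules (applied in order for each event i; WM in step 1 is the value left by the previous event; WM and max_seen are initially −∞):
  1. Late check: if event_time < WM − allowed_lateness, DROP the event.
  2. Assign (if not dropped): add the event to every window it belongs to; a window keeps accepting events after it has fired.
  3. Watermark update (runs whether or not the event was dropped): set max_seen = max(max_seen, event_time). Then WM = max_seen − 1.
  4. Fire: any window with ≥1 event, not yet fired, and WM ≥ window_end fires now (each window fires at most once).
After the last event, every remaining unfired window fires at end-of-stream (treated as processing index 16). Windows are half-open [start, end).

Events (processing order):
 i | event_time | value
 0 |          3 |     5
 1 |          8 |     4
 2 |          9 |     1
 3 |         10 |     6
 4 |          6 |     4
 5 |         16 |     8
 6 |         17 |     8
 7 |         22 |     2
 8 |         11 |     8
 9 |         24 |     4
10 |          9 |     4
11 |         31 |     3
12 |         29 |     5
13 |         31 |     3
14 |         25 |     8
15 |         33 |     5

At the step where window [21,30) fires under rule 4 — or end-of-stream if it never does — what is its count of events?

i=0 t=3 v=5: → [0,9); WM=2
i=1 t=8 v=4: → [7,16),[0,9); WM=7
i=2 t=9 v=1: → [7,16); WM=8
i=3 t=10 v=6: → [7,16); WM=9; [0,9) fires=2
i=4 t=6 v=4: → [0,9); WM=9
i=5 t=16 v=8: → [14,23); WM=15
i=6 t=17 v=8: → [14,23); WM=16; [7,16) fires=3
i=7 t=22 v=2: → [21,30),[14,23); WM=21
i=8 t=11 v=8: DROP (t<21-3); WM=21
i=9 t=24 v=4: → [21,30); WM=23; [14,23) fires=3
i=10 t=9 v=4: DROP (t<23-3); WM=23
i=11 t=31 v=3: → [28,37); WM=30; [21,30) fires=2
i=12 t=29 v=5: → [28,37),[21,30); WM=30
i=13 t=31 v=3: → [28,37); WM=30
i=14 t=25 v=8: DROP (t<30-3); WM=30
i=15 t=33 v=5: → [28,37); WM=32

2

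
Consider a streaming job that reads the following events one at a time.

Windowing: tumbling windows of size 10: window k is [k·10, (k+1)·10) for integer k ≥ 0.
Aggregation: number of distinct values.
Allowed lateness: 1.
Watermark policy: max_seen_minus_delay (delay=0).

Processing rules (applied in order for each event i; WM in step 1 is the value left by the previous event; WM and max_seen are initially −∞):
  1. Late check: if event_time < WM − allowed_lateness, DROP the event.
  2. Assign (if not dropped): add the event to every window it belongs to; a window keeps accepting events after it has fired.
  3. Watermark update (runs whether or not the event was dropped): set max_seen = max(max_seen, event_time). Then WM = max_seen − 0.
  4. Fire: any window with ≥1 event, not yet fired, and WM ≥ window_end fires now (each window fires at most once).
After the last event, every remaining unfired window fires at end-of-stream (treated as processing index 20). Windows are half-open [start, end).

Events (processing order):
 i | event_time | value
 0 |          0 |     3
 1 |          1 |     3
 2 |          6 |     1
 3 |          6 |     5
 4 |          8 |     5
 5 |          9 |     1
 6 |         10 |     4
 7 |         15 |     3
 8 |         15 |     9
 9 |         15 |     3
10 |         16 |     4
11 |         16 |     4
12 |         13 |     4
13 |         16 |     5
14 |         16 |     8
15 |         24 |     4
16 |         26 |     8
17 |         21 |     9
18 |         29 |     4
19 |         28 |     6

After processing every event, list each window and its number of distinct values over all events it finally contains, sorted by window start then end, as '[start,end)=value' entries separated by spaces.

i=0 t=0 v=3: → [0,10); WM=0
i=1 t=1 v=3: → [0,10); WM=1
i=2 t=6 v=1: → [0,10); WM=6
i=3 t=6 v=5: → [0,10); WM=6
i=4 t=8 v=5: → [0,10); WM=8
i=5 t=9 v=1: → [0,10); WM=9
i=6 t=10 v=4: → [10,20); WM=10; [0,10) fires=3
i=7 t=15 v=3: → [10,20); WM=15
i=8 t=15 v=9: → [10,20); WM=15
i=9 t=15 v=3: → [10,20); WM=15
i=10 t=16 v=4: → [10,20); WM=16
i=11 t=16 v=4: → [10,20); WM=16
i=12 t=13 v=4: DROP (t<16-1); WM=16
i=13 t=16 v=5: → [10,20); WM=16
i=14 t=16 v=8: → [10,20); WM=16
i=15 t=24 v=4: → [20,30); WM=24; [10,20) fires=5
i=16 t=26 v=8: → [20,30); WM=26
i=17 t=21 v=9: DROP (t<26-1); WM=26
i=18 t=29 v=4: → [20,30); WM=29
i=19 t=28 v=6: → [20,30); WM=29

[0,10)=3 [10,20)=5 [20,30)=3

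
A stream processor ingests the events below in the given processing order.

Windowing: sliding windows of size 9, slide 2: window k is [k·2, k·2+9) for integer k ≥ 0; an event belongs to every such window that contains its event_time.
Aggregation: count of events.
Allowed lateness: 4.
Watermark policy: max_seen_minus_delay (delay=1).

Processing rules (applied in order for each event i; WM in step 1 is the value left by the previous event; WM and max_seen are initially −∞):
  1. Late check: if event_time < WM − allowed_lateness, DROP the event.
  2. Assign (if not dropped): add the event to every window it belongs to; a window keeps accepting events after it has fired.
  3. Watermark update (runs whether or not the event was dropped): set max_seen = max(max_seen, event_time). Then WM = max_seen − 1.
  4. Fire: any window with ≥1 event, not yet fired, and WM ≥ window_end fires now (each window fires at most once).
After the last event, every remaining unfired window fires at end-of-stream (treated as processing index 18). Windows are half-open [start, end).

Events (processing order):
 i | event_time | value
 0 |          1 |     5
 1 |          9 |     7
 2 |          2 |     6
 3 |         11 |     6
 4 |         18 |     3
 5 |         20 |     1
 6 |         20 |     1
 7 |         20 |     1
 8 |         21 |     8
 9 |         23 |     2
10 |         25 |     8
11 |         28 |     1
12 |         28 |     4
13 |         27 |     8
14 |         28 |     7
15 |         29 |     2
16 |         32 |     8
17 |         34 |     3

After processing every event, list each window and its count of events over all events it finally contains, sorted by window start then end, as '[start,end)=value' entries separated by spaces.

i=0 t=1 v=5: → [0,9); WM=0
i=1 t=9 v=7: → [8,17),[6,15),[4,13),[2,11); WM=8
i=2 t=2 v=6: DROP (t<8-4); WM=8
i=3 t=11 v=6: → [10,19),[8,17),[6,15),[4,13); WM=10; [0,9) fires=1
i=4 t=18 v=3: → [18,27),[16,25),[14,23),[12,21),[10,19); WM=17; [2,11) fires=1 [4,13) fires=2 [6,15) fires=2 [8,17) fires=2
i=5 t=20 v=1: → [20,29),[18,27),[16,25),[14,23),[12,21); WM=19; [10,19) fires=2
i=6 t=20 v=1: → [20,29),[18,27),[16,25),[14,23),[12,21); WM=19
i=7 t=20 v=1: → [20,29),[18,27),[16,25),[14,23),[12,21); WM=19
i=8 t=21 v=8: → [20,29),[18,27),[16,25),[14,23); WM=20
i=9 t=23 v=2: → [22,31),[20,29),[18,27),[16,25); WM=22; [12,21) fires=4
i=10 t=25 v=8: → [24,33),[22,31),[20,29),[18,27); WM=24; [14,23) fires=5
i=11 t=28 v=1: → [28,37),[26,35),[24,33),[22,31),[20,29); WM=27; [16,25) fires=6 [18,27) fires=7
i=12 t=28 v=4: → [28,37),[26,35),[24,33),[22,31),[20,29); WM=27
i=13 t=27 v=8: → [26,35),[24,33),[22,31),[20,29); WM=27
i=14 t=28 v=7: → [28,37),[26,35),[24,33),[22,31),[20,29); WM=27
i=15 t=29 v=2: → [28,37),[26,35),[24,33),[22,31); WM=28
i=16 t=32 v=8: → [32,41),[30,39),[28,37),[26,35),[24,33); WM=31; [20,29) fires=10 [22,31) fires=7
i=17 t=34 v=3: → [34,43),[32,41),[30,39),[28,37),[26,35); WM=33; [24,33) fires=7

[0,9)=1 [2,11)=1 [4,13)=2 [6,15)=2 [8,17)=2 [10,19)=2 [12,21)=4 [14,23)=5 [16,25)=6 [18,27)=7 [20,29)=10 [22,31)=7 [24,33)=7 [26,35)=7 [28,37)=6 [30,39)=2 [32,41)=2 [34,43)=1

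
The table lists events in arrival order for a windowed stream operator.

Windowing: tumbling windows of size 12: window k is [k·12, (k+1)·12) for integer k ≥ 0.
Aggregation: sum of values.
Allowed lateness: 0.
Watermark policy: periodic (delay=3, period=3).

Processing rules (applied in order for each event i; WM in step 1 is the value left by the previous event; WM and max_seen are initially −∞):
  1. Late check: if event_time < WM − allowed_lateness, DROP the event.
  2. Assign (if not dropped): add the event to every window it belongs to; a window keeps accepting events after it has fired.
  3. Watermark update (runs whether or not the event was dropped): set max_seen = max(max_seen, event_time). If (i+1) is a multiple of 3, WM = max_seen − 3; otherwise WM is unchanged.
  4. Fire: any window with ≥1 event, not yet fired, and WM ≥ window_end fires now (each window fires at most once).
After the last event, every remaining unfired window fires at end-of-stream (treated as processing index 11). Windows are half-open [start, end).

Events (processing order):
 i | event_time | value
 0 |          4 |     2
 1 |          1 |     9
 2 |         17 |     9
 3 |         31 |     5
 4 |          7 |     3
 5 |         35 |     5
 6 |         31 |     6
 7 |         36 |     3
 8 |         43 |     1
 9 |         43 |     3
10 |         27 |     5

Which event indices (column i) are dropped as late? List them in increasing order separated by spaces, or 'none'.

4 6 10

i=0 t=4 v=2: → [0,12); WM=−∞
i=1 t=1 v=9: → [0,12); WM=−∞
i=2 t=17 v=9: → [12,24); WM=14; [0,12) fires=11
i=3 t=31 v=5: → [24,36); WM=14
i=4 t=7 v=3: DROP (t<14-0); WM=14
i=5 t=35 v=5: → [24,36); WM=32; [12,24) fires=9
i=6 t=31 v=6: DROP (t<32-0); WM=32
i=7 t=36 v=3: → [36,48); WM=32
i=8 t=43 v=1: → [36,48); WM=40; [24,36) fires=10
i=9 t=43 v=3: → [36,48); WM=40
i=10 t=27 v=5: DROP (t<40-0); WM=40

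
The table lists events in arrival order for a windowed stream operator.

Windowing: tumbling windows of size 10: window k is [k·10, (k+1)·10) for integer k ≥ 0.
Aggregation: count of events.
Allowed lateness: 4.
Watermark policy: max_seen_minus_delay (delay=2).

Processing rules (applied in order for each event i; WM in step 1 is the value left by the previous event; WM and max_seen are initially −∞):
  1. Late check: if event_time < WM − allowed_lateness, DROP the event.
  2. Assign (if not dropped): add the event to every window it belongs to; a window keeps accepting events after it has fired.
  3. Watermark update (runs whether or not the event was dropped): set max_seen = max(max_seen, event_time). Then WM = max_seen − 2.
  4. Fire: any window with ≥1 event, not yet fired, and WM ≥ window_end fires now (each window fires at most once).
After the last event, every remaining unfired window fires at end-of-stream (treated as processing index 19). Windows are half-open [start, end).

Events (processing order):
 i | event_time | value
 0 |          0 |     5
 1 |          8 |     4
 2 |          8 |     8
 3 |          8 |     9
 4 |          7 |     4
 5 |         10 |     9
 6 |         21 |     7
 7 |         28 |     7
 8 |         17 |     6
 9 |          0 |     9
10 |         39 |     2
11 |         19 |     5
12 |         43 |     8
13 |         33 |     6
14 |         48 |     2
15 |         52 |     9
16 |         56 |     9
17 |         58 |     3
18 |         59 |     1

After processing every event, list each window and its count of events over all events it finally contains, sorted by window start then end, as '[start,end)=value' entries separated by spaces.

[0,10)=5 [10,20)=1 [20,30)=2 [30,40)=1 [40,50)=2 [50,60)=4

i=0 t=0 v=5: → [0,10); WM=-2
i=1 t=8 v=4: → [0,10); WM=6
i=2 t=8 v=8: → [0,10); WM=6
i=3 t=8 v=9: → [0,10); WM=6
i=4 t=7 v=4: → [0,10); WM=6
i=5 t=10 v=9: → [10,20); WM=8
i=6 t=21 v=7: → [20,30); WM=19; [0,10) fires=5
i=7 t=28 v=7: → [20,30); WM=26; [10,20) fires=1
i=8 t=17 v=6: DROP (t<26-4); WM=26
i=9 t=0 v=9: DROP (t<26-4); WM=26
i=10 t=39 v=2: → [30,40); WM=37; [20,30) fires=2
i=11 t=19 v=5: DROP (t<37-4); WM=37
i=12 t=43 v=8: → [40,50); WM=41; [30,40) fires=1
i=13 t=33 v=6: DROP (t<41-4); WM=41
i=14 t=48 v=2: → [40,50); WM=46
i=15 t=52 v=9: → [50,60); WM=50; [40,50) fires=2
i=16 t=56 v=9: → [50,60); WM=54
i=17 t=58 v=3: → [50,60); WM=56
i=18 t=59 v=1: → [50,60); WM=57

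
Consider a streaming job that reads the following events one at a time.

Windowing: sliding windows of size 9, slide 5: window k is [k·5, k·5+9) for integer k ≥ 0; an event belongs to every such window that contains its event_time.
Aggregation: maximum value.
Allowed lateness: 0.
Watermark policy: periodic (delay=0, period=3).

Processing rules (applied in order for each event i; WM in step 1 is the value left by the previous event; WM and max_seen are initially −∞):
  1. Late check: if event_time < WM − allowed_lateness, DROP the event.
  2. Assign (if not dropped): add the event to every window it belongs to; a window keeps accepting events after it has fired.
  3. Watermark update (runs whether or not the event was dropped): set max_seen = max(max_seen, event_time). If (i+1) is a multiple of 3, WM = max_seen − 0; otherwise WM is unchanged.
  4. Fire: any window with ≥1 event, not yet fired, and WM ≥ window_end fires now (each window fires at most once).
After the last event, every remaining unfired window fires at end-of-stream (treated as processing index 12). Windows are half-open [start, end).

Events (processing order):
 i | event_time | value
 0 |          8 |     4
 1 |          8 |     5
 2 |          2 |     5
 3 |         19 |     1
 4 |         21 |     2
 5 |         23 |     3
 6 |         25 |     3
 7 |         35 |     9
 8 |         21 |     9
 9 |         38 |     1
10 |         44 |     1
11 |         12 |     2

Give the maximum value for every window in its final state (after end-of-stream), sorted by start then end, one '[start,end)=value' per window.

[0,9)=5 [5,14)=5 [15,24)=3 [20,29)=3 [25,34)=3 [30,39)=9 [35,44)=9 [40,49)=1

i=0 t=8 v=4: → [5,14),[0,9); WM=−∞
i=1 t=8 v=5: → [5,14),[0,9); WM=−∞
i=2 t=2 v=5: → [0,9); WM=8
i=3 t=19 v=1: → [15,24); WM=8
i=4 t=21 v=2: → [20,29),[15,24); WM=8
i=5 t=23 v=3: → [20,29),[15,24); WM=23; [0,9) fires=5 [5,14) fires=5
i=6 t=25 v=3: → [25,34),[20,29); WM=23
i=7 t=35 v=9: → [35,44),[30,39); WM=23
i=8 t=21 v=9: DROP (t<23-0); WM=35; [15,24) fires=3 [20,29) fires=3 [25,34) fires=3
i=9 t=38 v=1: → [35,44),[30,39); WM=35
i=10 t=44 v=1: → [40,49); WM=35
i=11 t=12 v=2: DROP (t<35-0); WM=44; [30,39) fires=9 [35,44) fires=9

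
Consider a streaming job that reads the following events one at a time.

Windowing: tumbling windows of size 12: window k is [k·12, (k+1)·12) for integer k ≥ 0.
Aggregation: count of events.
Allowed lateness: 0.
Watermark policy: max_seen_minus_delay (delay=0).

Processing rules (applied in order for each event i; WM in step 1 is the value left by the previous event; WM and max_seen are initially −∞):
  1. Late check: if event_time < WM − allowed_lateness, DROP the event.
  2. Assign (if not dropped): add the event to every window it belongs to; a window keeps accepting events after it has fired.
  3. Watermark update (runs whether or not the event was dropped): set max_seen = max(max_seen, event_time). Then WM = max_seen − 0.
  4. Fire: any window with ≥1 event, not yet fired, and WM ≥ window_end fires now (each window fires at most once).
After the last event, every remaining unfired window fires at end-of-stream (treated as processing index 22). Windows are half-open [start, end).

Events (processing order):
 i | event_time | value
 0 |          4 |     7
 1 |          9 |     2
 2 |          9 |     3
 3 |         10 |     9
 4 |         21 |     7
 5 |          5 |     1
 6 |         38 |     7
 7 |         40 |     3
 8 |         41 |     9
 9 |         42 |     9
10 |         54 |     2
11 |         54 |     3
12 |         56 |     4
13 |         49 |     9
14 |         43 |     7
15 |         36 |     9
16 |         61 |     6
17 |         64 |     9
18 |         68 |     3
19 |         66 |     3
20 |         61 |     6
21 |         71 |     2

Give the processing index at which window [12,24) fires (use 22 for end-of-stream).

6

i=0 t=4 v=7: → [0,12); WM=4
i=1 t=9 v=2: → [0,12); WM=9
i=2 t=9 v=3: → [0,12); WM=9
i=3 t=10 v=9: → [0,12); WM=10
i=4 t=21 v=7: → [12,24); WM=21; [0,12) fires=4
i=5 t=5 v=1: DROP (t<21-0); WM=21
i=6 t=38 v=7: → [36,48); WM=38; [12,24) fires=1
i=7 t=40 v=3: → [36,48); WM=40
i=8 t=41 v=9: → [36,48); WM=41
i=9 t=42 v=9: → [36,48); WM=42
i=10 t=54 v=2: → [48,60); WM=54; [36,48) fires=4
i=11 t=54 v=3: → [48,60); WM=54
i=12 t=56 v=4: → [48,60); WM=56
i=13 t=49 v=9: DROP (t<56-0); WM=56
i=14 t=43 v=7: DROP (t<56-0); WM=56
i=15 t=36 v=9: DROP (t<56-0); WM=56
i=16 t=61 v=6: → [60,72); WM=61; [48,60) fires=3
i=17 t=64 v=9: → [60,72); WM=64
i=18 t=68 v=3: → [60,72); WM=68
i=19 t=66 v=3: DROP (t<68-0); WM=68
i=20 t=61 v=6: DROP (t<68-0); WM=68
i=21 t=71 v=2: → [60,72); WM=71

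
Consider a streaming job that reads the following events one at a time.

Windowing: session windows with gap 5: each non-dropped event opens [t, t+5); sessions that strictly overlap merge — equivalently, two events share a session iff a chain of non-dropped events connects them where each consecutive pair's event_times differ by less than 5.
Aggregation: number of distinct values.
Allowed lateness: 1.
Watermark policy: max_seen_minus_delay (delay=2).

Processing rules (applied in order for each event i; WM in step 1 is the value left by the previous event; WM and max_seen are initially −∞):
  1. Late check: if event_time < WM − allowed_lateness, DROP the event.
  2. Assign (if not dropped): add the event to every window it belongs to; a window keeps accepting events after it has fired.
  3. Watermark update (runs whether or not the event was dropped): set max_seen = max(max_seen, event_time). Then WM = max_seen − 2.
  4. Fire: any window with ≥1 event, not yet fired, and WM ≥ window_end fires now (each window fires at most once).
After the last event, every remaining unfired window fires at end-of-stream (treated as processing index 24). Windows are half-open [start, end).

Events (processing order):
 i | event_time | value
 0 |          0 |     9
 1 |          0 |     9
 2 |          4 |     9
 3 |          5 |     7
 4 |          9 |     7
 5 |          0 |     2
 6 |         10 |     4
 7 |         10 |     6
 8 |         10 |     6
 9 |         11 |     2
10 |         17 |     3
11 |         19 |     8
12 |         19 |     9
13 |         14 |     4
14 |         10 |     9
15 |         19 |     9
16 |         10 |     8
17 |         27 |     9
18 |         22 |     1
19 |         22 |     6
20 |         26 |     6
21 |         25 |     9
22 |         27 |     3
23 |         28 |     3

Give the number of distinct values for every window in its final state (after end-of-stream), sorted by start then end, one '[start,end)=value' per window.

i=0 t=0 v=9: → [0,5); WM=-2
i=1 t=0 v=9: → [0,5); WM=-2
i=2 t=4 v=9: → [0,9); WM=2
i=3 t=5 v=7: → [0,10); WM=3
i=4 t=9 v=7: → [0,14); WM=7
i=5 t=0 v=2: DROP (t<7-1); WM=7
i=6 t=10 v=4: → [0,15); WM=8
i=7 t=10 v=6: → [0,15); WM=8
i=8 t=10 v=6: → [0,15); WM=8
i=9 t=11 v=2: → [0,16); WM=9
i=10 t=17 v=3: → [17,22); WM=15
i=11 t=19 v=8: → [17,24); WM=17
i=12 t=19 v=9: → [17,24); WM=17
i=13 t=14 v=4: DROP (t<17-1); WM=17
i=14 t=10 v=9: DROP (t<17-1); WM=17
i=15 t=19 v=9: → [17,24); WM=17
i=16 t=10 v=8: DROP (t<17-1); WM=17
i=17 t=27 v=9: → [27,32); WM=25
i=18 t=22 v=1: DROP (t<25-1); WM=25
i=19 t=22 v=6: DROP (t<25-1); WM=25
i=20 t=26 v=6: → [26,32); WM=25
i=21 t=25 v=9: → [25,32); WM=25
i=22 t=27 v=3: → [25,32); WM=25
i=23 t=28 v=3: → [25,33); WM=26

[0,16)=5 [17,24)=3 [25,33)=3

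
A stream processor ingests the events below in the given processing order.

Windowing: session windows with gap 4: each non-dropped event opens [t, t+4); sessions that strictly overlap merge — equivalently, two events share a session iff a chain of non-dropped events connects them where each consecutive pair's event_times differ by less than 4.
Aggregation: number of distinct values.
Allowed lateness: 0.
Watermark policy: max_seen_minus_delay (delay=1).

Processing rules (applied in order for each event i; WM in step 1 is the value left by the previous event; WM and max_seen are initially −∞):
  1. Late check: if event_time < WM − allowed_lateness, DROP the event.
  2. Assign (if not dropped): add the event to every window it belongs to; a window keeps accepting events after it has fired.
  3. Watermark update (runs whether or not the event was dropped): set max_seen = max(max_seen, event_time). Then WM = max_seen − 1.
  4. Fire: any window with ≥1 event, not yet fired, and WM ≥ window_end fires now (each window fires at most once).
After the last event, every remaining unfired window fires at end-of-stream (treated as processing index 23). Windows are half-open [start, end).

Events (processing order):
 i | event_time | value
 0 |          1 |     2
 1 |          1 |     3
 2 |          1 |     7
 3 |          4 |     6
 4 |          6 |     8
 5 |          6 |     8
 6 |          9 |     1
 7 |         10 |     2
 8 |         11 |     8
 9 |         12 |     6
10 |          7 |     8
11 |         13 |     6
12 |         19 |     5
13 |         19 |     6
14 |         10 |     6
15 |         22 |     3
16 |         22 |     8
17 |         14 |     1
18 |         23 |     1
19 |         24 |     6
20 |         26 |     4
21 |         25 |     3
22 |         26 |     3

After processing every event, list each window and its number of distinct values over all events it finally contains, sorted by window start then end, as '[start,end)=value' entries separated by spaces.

[1,17)=6 [19,30)=6

i=0 t=1 v=2: → [1,5); WM=0
i=1 t=1 v=3: → [1,5); WM=0
i=2 t=1 v=7: → [1,5); WM=0
i=3 t=4 v=6: → [1,8); WM=3
i=4 t=6 v=8: → [1,10); WM=5
i=5 t=6 v=8: → [1,10); WM=5
i=6 t=9 v=1: → [1,13); WM=8
i=7 t=10 v=2: → [1,14); WM=9
i=8 t=11 v=8: → [1,15); WM=10
i=9 t=12 v=6: → [1,16); WM=11
i=10 t=7 v=8: DROP (t<11-0); WM=11
i=11 t=13 v=6: → [1,17); WM=12
i=12 t=19 v=5: → [19,23); WM=18
i=13 t=19 v=6: → [19,23); WM=18
i=14 t=10 v=6: DROP (t<18-0); WM=18
i=15 t=22 v=3: → [19,26); WM=21
i=16 t=22 v=8: → [19,26); WM=21
i=17 t=14 v=1: DROP (t<21-0); WM=21
i=18 t=23 v=1: → [19,27); WM=22
i=19 t=24 v=6: → [19,28); WM=23
i=20 t=26 v=4: → [19,30); WM=25
i=21 t=25 v=3: → [19,30); WM=25
i=22 t=26 v=3: → [19,30); WM=25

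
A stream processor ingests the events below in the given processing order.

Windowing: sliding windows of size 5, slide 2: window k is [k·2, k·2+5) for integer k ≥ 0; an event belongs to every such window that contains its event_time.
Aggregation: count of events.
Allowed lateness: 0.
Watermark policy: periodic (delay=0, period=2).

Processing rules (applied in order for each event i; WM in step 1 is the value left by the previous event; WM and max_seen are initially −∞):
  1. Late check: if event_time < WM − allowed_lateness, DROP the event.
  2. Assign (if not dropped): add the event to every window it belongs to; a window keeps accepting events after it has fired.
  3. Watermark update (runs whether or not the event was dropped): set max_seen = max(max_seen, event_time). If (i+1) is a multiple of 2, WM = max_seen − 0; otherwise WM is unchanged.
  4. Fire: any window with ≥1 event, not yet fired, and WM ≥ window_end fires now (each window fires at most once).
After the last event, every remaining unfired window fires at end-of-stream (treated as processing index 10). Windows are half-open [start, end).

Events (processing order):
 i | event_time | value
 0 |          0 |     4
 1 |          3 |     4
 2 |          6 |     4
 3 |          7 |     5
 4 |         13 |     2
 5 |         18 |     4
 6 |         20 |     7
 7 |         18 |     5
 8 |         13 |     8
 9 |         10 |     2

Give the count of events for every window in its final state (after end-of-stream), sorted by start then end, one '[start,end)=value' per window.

[0,5)=2 [2,7)=2 [4,9)=2 [6,11)=2 [10,15)=1 [12,17)=1 [14,19)=2 [16,21)=3 [18,23)=3 [20,25)=1

i=0 t=0 v=4: → [0,5); WM=−∞
i=1 t=3 v=4: → [2,7),[0,5); WM=3
i=2 t=6 v=4: → [6,11),[4,9),[2,7); WM=3
i=3 t=7 v=5: → [6,11),[4,9); WM=7; [0,5) fires=2 [2,7) fires=2
i=4 t=13 v=2: → [12,17),[10,15); WM=7
i=5 t=18 v=4: → [18,23),[16,21),[14,19); WM=18; [4,9) fires=2 [6,11) fires=2 [10,15) fires=1 [12,17) fires=1
i=6 t=20 v=7: → [20,25),[18,23),[16,21); WM=18
i=7 t=18 v=5: → [18,23),[16,21),[14,19); WM=20; [14,19) fires=2
i=8 t=13 v=8: DROP (t<20-0); WM=20
i=9 t=10 v=2: DROP (t<20-0); WM=20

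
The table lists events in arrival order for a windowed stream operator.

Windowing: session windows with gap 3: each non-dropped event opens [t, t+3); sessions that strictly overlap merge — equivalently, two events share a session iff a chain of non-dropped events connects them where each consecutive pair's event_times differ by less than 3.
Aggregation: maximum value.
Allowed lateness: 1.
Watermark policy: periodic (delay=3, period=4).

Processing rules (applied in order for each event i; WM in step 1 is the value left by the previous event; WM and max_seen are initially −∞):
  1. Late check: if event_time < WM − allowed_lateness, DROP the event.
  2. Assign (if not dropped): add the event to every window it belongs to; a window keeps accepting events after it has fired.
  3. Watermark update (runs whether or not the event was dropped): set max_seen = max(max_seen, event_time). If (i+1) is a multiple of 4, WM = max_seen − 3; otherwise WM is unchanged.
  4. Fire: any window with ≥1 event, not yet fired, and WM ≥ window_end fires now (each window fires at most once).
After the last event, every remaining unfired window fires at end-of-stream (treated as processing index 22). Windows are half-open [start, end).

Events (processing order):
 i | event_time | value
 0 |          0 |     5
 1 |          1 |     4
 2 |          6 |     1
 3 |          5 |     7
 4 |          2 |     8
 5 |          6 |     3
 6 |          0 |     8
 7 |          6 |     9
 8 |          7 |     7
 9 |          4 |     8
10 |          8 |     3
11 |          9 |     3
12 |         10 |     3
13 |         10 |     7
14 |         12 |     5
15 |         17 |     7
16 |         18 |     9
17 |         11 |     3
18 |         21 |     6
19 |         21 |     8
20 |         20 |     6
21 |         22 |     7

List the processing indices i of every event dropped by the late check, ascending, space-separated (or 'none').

6 17

i=0 t=0 v=5: → [0,3); WM=−∞
i=1 t=1 v=4: → [0,4); WM=−∞
i=2 t=6 v=1: → [6,9); WM=−∞
i=3 t=5 v=7: → [5,9); WM=3
i=4 t=2 v=8: → [0,5); WM=3
i=5 t=6 v=3: → [5,9); WM=3
i=6 t=0 v=8: DROP (t<3-1); WM=3
i=7 t=6 v=9: → [5,9); WM=3
i=8 t=7 v=7: → [5,10); WM=3
i=9 t=4 v=8: → [0,10); WM=3
i=10 t=8 v=3: → [0,11); WM=3
i=11 t=9 v=3: → [0,12); WM=6
i=12 t=10 v=3: → [0,13); WM=6
i=13 t=10 v=7: → [0,13); WM=6
i=14 t=12 v=5: → [0,15); WM=6
i=15 t=17 v=7: → [17,20); WM=14
i=16 t=18 v=9: → [17,21); WM=14
i=17 t=11 v=3: DROP (t<14-1); WM=14
i=18 t=21 v=6: → [21,24); WM=14
i=19 t=21 v=8: → [21,24); WM=18
i=20 t=20 v=6: → [17,24); WM=18
i=21 t=22 v=7: → [17,25); WM=18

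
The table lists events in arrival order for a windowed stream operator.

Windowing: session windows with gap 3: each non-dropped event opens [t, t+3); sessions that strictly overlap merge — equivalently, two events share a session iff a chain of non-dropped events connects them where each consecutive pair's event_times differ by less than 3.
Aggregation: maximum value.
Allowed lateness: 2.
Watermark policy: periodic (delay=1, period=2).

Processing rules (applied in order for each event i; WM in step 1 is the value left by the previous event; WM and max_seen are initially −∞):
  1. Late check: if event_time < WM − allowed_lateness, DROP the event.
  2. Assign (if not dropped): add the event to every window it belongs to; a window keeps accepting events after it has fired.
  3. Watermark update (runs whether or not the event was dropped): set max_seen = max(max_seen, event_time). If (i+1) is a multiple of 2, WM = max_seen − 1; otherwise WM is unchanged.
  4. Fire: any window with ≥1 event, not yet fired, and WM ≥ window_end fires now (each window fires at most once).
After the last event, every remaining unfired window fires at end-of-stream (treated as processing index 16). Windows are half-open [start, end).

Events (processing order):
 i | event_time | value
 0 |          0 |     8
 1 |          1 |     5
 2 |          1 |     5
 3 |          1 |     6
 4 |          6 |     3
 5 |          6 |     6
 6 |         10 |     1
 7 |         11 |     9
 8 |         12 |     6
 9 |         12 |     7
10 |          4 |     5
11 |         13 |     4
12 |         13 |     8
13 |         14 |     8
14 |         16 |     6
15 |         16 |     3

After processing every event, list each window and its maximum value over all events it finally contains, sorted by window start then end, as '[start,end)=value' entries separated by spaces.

[0,4)=8 [6,9)=6 [10,19)=9

i=0 t=0 v=8: → [0,3); WM=−∞
i=1 t=1 v=5: → [0,4); WM=0
i=2 t=1 v=5: → [0,4); WM=0
i=3 t=1 v=6: → [0,4); WM=0
i=4 t=6 v=3: → [6,9); WM=0
i=5 t=6 v=6: → [6,9); WM=5
i=6 t=10 v=1: → [10,13); WM=5
i=7 t=11 v=9: → [10,14); WM=10
i=8 t=12 v=6: → [10,15); WM=10
i=9 t=12 v=7: → [10,15); WM=11
i=10 t=4 v=5: DROP (t<11-2); WM=11
i=11 t=13 v=4: → [10,16); WM=12
i=12 t=13 v=8: → [10,16); WM=12
i=13 t=14 v=8: → [10,17); WM=13
i=14 t=16 v=6: → [10,19); WM=13
i=15 t=16 v=3: → [10,19); WM=15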